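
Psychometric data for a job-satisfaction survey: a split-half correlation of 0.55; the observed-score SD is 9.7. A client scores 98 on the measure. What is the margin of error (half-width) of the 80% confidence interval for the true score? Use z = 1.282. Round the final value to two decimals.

Full-length reliability (Spearman-Brown) = 2(0.55)/(1+0.55) ≈ 0.710
SEM = 9.700 × √(1 − 0.710) = 9.700 × √0.290 ≈ 9.700 × 0.539 ≈ 5.227
1.282 × SEM ≈ 6.700

6.70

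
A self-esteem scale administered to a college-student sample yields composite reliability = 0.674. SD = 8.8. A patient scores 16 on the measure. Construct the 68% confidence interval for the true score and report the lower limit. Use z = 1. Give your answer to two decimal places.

SEM = 8.8000 * √(1 − 0.6740) = 8.8000 * √0.3260 ≈ 8.8000 * 0.5710 ≈ 5.0245
1 * SEM ≈ 5.0245
Lower limit = 16 − 5.0245 ≈ 10.9755

10.98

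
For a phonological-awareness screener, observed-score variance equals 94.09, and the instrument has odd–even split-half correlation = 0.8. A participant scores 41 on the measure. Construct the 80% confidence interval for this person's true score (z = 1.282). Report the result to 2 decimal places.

SD = √94.09 ≃ 9.7000
Spearman-Brown: r = 2(0.8) / (1 + 0.8) = 1.6000 / 1.8000 ≃ 0.8889
The standard error of measurement is 9.7000·√(1 − 0.8889) ≃ 9.7000·0.3333 ≃ 3.2333.
Margin = 1.282 · 3.2333 ≃ 4.1451
CI = 41 ± 4.1451 → [36.8549, 45.1451]

[36.85, 45.15]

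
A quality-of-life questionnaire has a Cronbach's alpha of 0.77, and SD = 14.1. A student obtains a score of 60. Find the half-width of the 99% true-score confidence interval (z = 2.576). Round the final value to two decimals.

17.42

SEM = 14.10000 × √(1 − 0.77000) = 14.10000 × √0.23000 ≈ 14.10000 × 0.47958 ≈ 6.76212
Half-width = 2.576×6.76212 ≈ 17.41923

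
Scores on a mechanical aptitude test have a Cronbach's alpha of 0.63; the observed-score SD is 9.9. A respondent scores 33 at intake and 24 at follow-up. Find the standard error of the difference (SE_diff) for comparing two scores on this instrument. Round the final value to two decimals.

SEM = 9.90000 * √(1 − 0.63000) = 9.90000 * √0.37000 ≈ 9.90000 * 0.60828 ≈ 6.02193
Standard error of the difference = 6.02193·√2 ≈ 8.51630

8.52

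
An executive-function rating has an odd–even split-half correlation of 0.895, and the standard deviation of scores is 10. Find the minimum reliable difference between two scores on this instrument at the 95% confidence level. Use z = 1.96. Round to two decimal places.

Full-length reliability (Spearman-Brown) = 2(0.895)/(1+0.895) ≈ 0.9446
SEM = 10.0000*√(1 − 0.9446) ≈ 2.3539
SE_diff = √2 * SEM ≈ 3.3289
Smallest detectable difference = 1.96*3.3289 ≈ 6.5247

6.52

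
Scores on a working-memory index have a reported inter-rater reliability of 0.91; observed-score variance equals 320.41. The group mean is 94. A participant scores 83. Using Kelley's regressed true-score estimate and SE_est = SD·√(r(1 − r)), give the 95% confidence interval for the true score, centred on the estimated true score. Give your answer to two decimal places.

SD = √320.41 ≃ 17.9000
T̂ = r·X + (1 − r)·M = 0.9100*83 + 0.0900*94 = 75.5300 + 8.4600 ≃ 83.9900
SE_est = SD * √(r(1 − r)) = 17.9000 * √0.0819 ≃ 17.9000 * 0.2862 ≃ 5.1227
95% CI: 83.9900 ± 10.0404 ≃ (73.9496, 94.0304)

[73.95, 94.03]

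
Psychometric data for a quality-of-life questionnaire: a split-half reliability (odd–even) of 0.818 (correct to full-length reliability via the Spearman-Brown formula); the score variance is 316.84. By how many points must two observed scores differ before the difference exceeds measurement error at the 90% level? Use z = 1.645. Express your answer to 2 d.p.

13.10

σ = 316.84^(1/2) = 17.800
Full-length reliability (Spearman-Brown) = 2(0.818)/(1+0.818) ≈ 0.900
SEM = 17.800 × √(1 − 0.900) = 17.800 × √0.100 ≈ 17.800 × 0.316 ≈ 5.632
SE_diff = SEM × √2 ≈ 5.632 × 1.414 ≈ 7.965
Minimum reliable difference = 1.645 × SE_diff ≈ 1.645 × 7.965 ≈ 13.102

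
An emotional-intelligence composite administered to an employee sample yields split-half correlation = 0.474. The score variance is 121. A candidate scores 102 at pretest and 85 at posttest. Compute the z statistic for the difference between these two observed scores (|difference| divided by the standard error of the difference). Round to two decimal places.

1.83

SD = √121 ≈ 11.000
Full-length reliability (Spearman-Brown) = 2(0.474)/(1+0.474) ≈ 0.643
SEM = 11.000 * √(1 − 0.643) = 11.000 * √0.357 ≈ 11.000 * 0.597 ≈ 6.571
SE_diff = √2 * SEM ≈ 9.293
z = |102 − 85| / 9.293 = 17 / 9.293 ≈ 1.829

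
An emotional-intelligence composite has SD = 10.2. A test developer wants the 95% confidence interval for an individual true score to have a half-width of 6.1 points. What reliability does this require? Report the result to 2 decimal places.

0.91

SEM needed = half-width / z = 6.1/1.96 ≈ 3.1122
r = 1 − (SEM / SD)² = 1 − (3.1122 / 10.2)² ≈ 1 − 0.0931 ≈ 0.9069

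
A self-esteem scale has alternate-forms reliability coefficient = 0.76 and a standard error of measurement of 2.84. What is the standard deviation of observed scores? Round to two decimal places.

5.80

SD = 2.84 / √(1 − 0.76) ≈ 5.7971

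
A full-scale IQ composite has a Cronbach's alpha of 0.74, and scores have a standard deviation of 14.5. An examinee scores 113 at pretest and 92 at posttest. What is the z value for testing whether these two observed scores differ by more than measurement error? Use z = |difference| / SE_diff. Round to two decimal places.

2.01

SEM = 14.500 · √(1 − 0.740) = 14.500 · √0.260 ≃ 14.500 · 0.510 ≃ 7.394
SE_diff = √2 · SEM ≃ 10.456
z = 21 / 10.456 ≃ 2.008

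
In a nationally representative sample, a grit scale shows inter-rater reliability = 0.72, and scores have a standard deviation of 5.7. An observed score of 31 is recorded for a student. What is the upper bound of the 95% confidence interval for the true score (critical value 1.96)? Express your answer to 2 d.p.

36.91

SEM = 5.700 * √(1 − 0.720) = 5.700 * √0.280 ≃ 5.700 * 0.529 ≃ 3.016
Half-width = 1.96*3.016 ≃ 5.912
Upper bound: 31 + 5.912 = 36.912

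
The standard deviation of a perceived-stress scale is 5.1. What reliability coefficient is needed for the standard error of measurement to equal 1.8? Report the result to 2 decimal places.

0.88

r = 1 − (SEM / SD)² = 1 − (1.800 / 5.1)² ≈ 1 − 0.125 ≈ 0.875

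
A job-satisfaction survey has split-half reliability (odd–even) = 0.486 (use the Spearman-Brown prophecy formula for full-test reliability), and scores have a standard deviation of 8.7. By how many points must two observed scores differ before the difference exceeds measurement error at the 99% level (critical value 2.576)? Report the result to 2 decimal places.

Full-length reliability (Spearman-Brown) = 2(0.486)/(1+0.486) ≈ 0.654
SEM = 8.700 * √(1 − 0.654) = 8.700 * √0.346 ≈ 8.700 * 0.588 ≈ 5.117
SE_diff = SEM * √2 ≈ 5.117 * 1.414 ≈ 7.236
Minimum reliable difference = 2.576 * SE_diff ≈ 2.576 * 7.236 ≈ 18.640

18.64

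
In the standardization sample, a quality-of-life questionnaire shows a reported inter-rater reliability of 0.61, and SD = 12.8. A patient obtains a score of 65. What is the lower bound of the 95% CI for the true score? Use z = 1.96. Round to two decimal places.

49.33

SEM = 12.800*√(1 − 0.610) ≈ 7.994
1.96 * SEM ≈ 15.667
Lower limit = 65 − 15.667 ≈ 49.333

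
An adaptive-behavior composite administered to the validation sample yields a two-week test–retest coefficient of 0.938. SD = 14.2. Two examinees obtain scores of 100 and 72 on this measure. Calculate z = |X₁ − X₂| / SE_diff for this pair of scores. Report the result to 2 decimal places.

5.60

SEM = 14.200*√(1 − 0.938) ≈ 3.536
SE_diff = SEM * √2 ≈ 3.536 * 1.414 ≈ 5.000
z = 28 / 5.000 ≈ 5.600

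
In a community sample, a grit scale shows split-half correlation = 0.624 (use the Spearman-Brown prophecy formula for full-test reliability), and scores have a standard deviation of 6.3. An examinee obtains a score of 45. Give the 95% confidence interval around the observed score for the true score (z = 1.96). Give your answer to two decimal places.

Spearman-Brown: r = 2(0.624) / (1 + 0.624) = 1.248 / 1.624 ≈ 0.768
SEM = 6.300*√(1 − 0.768) ≈ 3.031
1.96 * SEM ≈ 5.942
CI = 45 ± 5.942 → [39.058, 50.942]

[39.06, 50.94]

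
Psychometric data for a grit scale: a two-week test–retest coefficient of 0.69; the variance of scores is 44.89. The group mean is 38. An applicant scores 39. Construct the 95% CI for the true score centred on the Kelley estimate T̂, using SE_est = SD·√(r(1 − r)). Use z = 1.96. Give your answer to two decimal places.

[32.62, 44.76]

SD = √44.89 ≈ 6.7000
T̂ = r·X + (1 − r)·M = 0.6900×39 + 0.3100×38 = 26.9100 + 11.7800 ≈ 38.6900
SE_est = SD × √(r(1 − r)) = 6.7000 × √0.2139 ≈ 6.7000 × 0.4625 ≈ 3.0987
CI = 38.6900 ± 1.96 × 3.0987 → [32.6165, 44.7635]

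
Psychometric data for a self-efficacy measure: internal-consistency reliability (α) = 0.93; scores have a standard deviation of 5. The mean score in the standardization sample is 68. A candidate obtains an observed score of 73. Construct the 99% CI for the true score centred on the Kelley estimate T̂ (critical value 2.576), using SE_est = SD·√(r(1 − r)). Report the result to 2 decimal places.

Estimated true score = 0.9300×73 + (1 − 0.9300)×68 ≃ 72.6500
SE_est = 5.0000×√(0.9300×0.0700) ≃ 1.2757
99% CI: 72.6500 ± 3.2863 ≃ (69.3637, 75.9363)

[69.36, 75.94]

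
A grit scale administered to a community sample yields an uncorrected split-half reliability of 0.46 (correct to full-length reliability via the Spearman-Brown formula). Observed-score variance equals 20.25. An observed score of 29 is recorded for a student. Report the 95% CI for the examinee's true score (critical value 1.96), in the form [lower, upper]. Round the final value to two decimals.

SD = √20.25 ≈ 4.500
Spearman-Brown: r = 2(0.46) / (1 + 0.46) = 0.920 / 1.460 ≈ 0.630
SEM = 4.500 × √(1 − 0.630) = 4.500 × √0.370 ≈ 4.500 × 0.608 ≈ 2.737
1.96 × SEM ≈ 5.364
95% CI: 29 ± 5.364 = [23.636, 34.364]

[23.64, 34.36]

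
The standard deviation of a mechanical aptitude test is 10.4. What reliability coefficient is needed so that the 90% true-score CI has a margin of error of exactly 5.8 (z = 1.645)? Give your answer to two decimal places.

Required SEM = 5.8 / 1.645 ≈ 3.5258
r = 1 − (SEM / SD)² = 1 − (3.5258 / 10.4)² ≈ 1 − 0.1149 ≈ 0.8851

0.89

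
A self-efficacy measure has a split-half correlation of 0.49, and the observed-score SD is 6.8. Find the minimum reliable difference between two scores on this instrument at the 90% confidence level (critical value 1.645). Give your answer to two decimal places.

9.26

r_full = 2·0.49 / (1 + 0.49) ≈ 0.658
SEM = 6.800·√(1 − 0.658) ≈ 3.978
Standard error of the difference = 3.978·√2 ≈ 5.626
Minimum reliable difference = 1.645 · SE_diff ≈ 1.645 · 5.626 ≈ 9.255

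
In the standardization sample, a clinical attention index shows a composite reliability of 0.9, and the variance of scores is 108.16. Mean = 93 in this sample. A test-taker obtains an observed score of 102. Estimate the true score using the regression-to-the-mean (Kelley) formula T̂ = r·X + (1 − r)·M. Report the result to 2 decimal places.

101.10

Estimated true score = 0.9000*102 + (1 − 0.9000)*93 ≈ 101.1000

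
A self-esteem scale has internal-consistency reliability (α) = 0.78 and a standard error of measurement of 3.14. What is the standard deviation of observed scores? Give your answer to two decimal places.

SD = 3.14 / √(1 − 0.78) ≃ 6.6945

6.69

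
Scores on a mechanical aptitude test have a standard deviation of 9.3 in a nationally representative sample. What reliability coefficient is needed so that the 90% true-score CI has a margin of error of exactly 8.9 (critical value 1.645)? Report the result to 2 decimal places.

0.66

Required SEM = 8.9 / 1.645 ≈ 5.410
Required reliability = 1 − (SEM/SD)² = 1 − 0.338 ≈ 0.662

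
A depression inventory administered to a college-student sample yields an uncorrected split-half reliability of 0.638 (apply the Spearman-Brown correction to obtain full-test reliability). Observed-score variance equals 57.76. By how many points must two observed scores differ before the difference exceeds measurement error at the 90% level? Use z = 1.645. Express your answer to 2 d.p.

8.31

SD = √57.76 = 7.6000
r_full = 2·0.638 / (1 + 0.638) ≈ 0.7790
SEM = 7.6000 * √(1 − 0.7790) = 7.6000 * √0.2210 ≈ 7.6000 * 0.4701 ≈ 3.5728
SE_diff = √2 * SEM ≈ 5.0527
Minimum reliable difference = 1.645 * SE_diff ≈ 1.645 * 5.0527 ≈ 8.3117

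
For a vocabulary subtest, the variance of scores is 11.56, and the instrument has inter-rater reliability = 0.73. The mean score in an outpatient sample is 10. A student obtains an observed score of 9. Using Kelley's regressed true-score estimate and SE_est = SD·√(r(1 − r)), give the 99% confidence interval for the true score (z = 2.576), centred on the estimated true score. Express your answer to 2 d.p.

σ = 11.56^(1/2) = 3.400
Estimated true score = 0.730×9 + (1 − 0.730)×10 ≈ 9.270
SE_est = SD × √(r(1 − r)) = 3.400 × √0.197 ≈ 3.400 × 0.444 ≈ 1.509
CI = 9.270 ± 2.576 × 1.509 → [5.382, 13.158]

[5.38, 13.16]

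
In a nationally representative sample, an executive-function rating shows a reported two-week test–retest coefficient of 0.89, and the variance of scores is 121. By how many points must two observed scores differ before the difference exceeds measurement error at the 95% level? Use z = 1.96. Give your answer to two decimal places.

10.11

SD = √121 ≈ 11.000
The standard error of measurement is 11.000*√(1 − 0.890) ≈ 11.000*0.332 ≈ 3.648.
SE_diff = √2 * SEM ≈ 5.159
Smallest detectable difference = 1.96*5.159 ≈ 10.113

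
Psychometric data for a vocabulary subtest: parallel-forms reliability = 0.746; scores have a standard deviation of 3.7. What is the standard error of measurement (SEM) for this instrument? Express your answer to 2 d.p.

The standard error of measurement is 3.70000×√(1 − 0.74600) ≈ 3.70000×0.50398 ≈ 1.86474.

1.86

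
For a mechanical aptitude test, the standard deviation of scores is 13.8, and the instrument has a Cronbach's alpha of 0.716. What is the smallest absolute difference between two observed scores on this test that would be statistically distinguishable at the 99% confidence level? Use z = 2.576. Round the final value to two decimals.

26.79

The standard error of measurement is 13.800·√(1 − 0.716) ≃ 13.800·0.533 ≃ 7.354.
SE_diff = SEM · √2 ≃ 7.354 · 1.414 ≃ 10.400
Minimum reliable difference = 2.576 · SE_diff ≃ 2.576 · 10.400 ≃ 26.792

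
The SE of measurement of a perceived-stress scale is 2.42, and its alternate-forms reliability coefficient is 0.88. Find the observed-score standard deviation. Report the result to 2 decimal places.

σ = SEM·(1 − r)^(−1/2) ≈ 2.42×2.88675 ≈ 6.98594

6.99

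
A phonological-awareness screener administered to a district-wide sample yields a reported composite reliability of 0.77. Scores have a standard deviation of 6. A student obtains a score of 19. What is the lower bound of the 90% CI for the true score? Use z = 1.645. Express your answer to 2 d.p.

14.27

SEM = 6.00000×√(1 − 0.77000) ≃ 2.87750
Half-width = 1.645×2.87750 ≃ 4.73349
Lower bound: 19 − 4.73349 = 14.26651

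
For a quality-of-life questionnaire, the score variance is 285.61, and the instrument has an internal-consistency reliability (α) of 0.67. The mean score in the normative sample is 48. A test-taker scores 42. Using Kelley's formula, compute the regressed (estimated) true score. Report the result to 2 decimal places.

43.98

T̂ = 0.670(42) + 0.330(48) ≈ 43.980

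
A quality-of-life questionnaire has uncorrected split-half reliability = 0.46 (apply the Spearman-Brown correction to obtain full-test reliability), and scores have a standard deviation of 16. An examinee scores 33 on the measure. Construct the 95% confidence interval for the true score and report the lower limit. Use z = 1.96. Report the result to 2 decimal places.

Spearman-Brown: r = 2(0.46) / (1 + 0.46) = 0.9200 / 1.4600 ≈ 0.6301
The standard error of measurement is 16.0000·√(1 − 0.6301) ≈ 16.0000·0.6082 ≈ 9.7306.
Margin = 1.96 · 9.7306 ≈ 19.0720
Lower limit = 33 − 19.0720 ≈ 13.9280

13.93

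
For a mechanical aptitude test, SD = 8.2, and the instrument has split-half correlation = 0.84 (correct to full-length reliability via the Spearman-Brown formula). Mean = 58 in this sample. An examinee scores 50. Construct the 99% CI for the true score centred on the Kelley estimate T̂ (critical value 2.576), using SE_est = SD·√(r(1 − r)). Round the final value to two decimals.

Full-length reliability (Spearman-Brown) = 2(0.84)/(1+0.84) ≈ 0.913
T̂ = 0.913(50) + 0.087(58) ≈ 50.696
SE_est = SD * √(r(1 − r)) = 8.200 * √0.079 ≈ 8.200 * 0.282 ≈ 2.311
CI = 50.696 ± 2.576 * 2.311 → [44.744, 56.648]

[44.74, 56.65]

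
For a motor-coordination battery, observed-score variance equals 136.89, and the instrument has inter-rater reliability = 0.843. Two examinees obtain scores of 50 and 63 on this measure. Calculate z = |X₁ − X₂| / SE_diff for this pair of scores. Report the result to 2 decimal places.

SD = √136.89 = 11.70000
The standard error of measurement is 11.70000·√(1 − 0.84300) ≈ 11.70000·0.39623 ≈ 4.63592.
SE_diff = SEM · √2 ≈ 4.63592 · 1.41421 ≈ 6.55618
z = |50 − 63| / 6.55618 = 13 / 6.55618 ≈ 1.98286

1.98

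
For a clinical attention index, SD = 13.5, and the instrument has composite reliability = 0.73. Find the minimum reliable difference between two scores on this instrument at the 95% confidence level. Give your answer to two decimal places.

19.44

SEM = 13.500*√(1 − 0.730) ≈ 7.015
Standard error of the difference = 7.015·√2 ≈ 9.920
Smallest detectable difference = 1.96*9.920 ≈ 19.444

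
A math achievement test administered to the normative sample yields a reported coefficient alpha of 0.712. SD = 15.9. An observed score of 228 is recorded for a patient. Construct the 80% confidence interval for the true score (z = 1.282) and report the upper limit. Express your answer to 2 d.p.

238.94

The standard error of measurement is 15.9000×√(1 − 0.7120) ≈ 15.9000×0.5367 ≈ 8.5328.
1.282 × SEM ≈ 10.9391
Upper limit = 228 + 10.9391 ≈ 238.9391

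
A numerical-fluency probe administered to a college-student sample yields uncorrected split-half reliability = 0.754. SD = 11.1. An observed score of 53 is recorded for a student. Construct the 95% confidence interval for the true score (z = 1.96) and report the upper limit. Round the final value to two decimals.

61.15

r_full = 2·0.754 / (1 + 0.754) ≈ 0.860
SEM = 11.100 · √(1 − 0.860) = 11.100 · √0.140 ≈ 11.100 · 0.375 ≈ 4.157
1.96 · SEM ≈ 8.148
Upper limit = 53 + 8.148 ≈ 61.148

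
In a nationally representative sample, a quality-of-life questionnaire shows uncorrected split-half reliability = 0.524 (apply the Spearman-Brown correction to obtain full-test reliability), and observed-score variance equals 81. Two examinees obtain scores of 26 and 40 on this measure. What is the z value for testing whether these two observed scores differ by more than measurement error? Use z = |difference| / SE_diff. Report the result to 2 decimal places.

SD = √81 = 9.000
Full-length reliability (Spearman-Brown) = 2(0.524)/(1+0.524) ≈ 0.688
The standard error of measurement is 9.000×√(1 − 0.688) ≈ 9.000×0.559 ≈ 5.030.
SE_diff = SEM × √2 ≈ 5.030 × 1.414 ≈ 7.113
z = |26 − 40| / 7.113 = 14 / 7.113 ≈ 1.968

1.97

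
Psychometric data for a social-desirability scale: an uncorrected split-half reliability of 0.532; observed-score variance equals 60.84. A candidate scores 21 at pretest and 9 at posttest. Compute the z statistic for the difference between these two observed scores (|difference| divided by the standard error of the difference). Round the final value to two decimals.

1.97

σ = 60.84^(1/2) = 7.800
r_full = 2·0.532 / (1 + 0.532) ≈ 0.695
SEM = 7.800 × √(1 − 0.695) = 7.800 × √0.305 ≈ 7.800 × 0.553 ≈ 4.311
SE_diff = SEM × √2 ≈ 4.311 × 1.414 ≈ 6.097
z = |21 − 9| / 6.097 = 12 / 6.097 ≈ 1.968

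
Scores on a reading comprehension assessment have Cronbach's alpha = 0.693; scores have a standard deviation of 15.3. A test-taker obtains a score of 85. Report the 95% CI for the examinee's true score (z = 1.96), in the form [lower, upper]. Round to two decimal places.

[68.38, 101.62]

SEM = 15.3000*√(1 − 0.6930) ≈ 8.4774
1.96 * SEM ≈ 16.6156
Interval: (68.3844, 101.6156)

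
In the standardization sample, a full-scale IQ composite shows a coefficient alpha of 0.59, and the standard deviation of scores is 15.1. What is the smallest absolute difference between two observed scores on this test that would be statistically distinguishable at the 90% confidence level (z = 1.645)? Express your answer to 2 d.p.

22.49

SEM = 15.10000 * √(1 − 0.59000) = 15.10000 * √0.41000 ≈ 15.10000 * 0.64031 ≈ 9.66872
Standard error of the difference = 9.66872·√2 ≈ 13.67363
Minimum reliable difference = 1.645 * SE_diff ≈ 1.645 * 13.67363 ≈ 22.49312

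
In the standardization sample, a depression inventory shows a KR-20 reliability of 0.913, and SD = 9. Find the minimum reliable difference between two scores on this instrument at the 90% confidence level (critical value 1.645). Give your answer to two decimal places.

6.18

SEM = 9.00000*√(1 − 0.91300) ≈ 2.65462
SE_diff = √2 * SEM ≈ 3.75420
Minimum reliable difference = 1.645 * SE_diff ≈ 1.645 * 3.75420 ≈ 6.17566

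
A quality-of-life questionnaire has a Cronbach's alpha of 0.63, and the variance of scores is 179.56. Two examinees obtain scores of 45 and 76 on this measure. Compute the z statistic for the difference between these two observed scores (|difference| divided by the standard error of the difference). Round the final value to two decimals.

2.69

SD = √179.56 ≈ 13.400
SEM = 13.400 × √(1 − 0.630) = 13.400 × √0.370 ≈ 13.400 × 0.608 ≈ 8.151
SE_diff = SEM × √2 ≈ 8.151 × 1.414 ≈ 11.527
z = 31 / 11.527 ≈ 2.689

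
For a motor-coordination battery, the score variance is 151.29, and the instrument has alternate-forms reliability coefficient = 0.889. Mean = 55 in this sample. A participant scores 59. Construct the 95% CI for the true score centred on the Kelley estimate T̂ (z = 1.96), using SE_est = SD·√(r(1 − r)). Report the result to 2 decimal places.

σ = 151.29^(1/2) = 12.300
T̂ = 0.889(59) + 0.111(55) ≈ 58.556
SE_est = SD × √(r(1 − r)) = 12.300 × √0.099 ≈ 12.300 × 0.314 ≈ 3.864
95% CI: 58.556 ± 7.573 ≈ (50.983, 66.129)

[50.98, 66.13]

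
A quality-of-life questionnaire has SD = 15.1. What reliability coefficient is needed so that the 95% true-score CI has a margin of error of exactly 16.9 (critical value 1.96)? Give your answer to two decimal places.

Required SEM = 16.9 / 1.96 ≈ 8.6224
r = 1 − (SEM / SD)² = 1 − (8.6224 / 15.1)² ≈ 1 − 0.3261 ≈ 0.6739

0.67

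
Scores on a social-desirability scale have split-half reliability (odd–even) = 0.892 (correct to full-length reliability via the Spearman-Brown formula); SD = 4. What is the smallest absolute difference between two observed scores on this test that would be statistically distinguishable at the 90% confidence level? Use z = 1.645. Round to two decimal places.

r_full = 2·0.892 / (1 + 0.892) ≃ 0.9429
SEM = 4.0000 × √(1 − 0.9429) = 4.0000 × √0.0571 ≃ 4.0000 × 0.2389 ≃ 0.9557
SE_diff = SEM × √2 ≃ 0.9557 × 1.4142 ≃ 1.3515
Minimum reliable difference = 1.645 × SE_diff ≃ 1.645 × 1.3515 ≃ 2.2233

2.22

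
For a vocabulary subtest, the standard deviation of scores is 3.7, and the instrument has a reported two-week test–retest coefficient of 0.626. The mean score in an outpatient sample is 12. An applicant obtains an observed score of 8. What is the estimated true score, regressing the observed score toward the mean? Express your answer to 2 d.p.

9.50

Estimated true score = 0.626*8 + (1 − 0.626)*12 ≈ 9.496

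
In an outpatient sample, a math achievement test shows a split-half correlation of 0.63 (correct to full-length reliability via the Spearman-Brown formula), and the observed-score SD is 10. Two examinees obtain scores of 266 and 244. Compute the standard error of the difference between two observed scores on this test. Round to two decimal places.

6.74

r_full = 2·0.63 / (1 + 0.63) ≈ 0.773
SEM = 10.000 · √(1 − 0.773) = 10.000 · √0.227 ≈ 10.000 · 0.476 ≈ 4.764
SE_diff = SEM · √2 ≈ 4.764 · 1.414 ≈ 6.738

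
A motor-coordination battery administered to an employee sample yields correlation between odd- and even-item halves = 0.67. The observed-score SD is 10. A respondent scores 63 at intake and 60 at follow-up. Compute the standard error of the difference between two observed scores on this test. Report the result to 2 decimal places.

6.29

Full-length reliability (Spearman-Brown) = 2(0.67)/(1+0.67) ≈ 0.802
SEM = 10.000 · √(1 − 0.802) = 10.000 · √0.198 ≈ 10.000 · 0.445 ≈ 4.445
SE_diff = SEM · √2 ≈ 4.445 · 1.414 ≈ 6.287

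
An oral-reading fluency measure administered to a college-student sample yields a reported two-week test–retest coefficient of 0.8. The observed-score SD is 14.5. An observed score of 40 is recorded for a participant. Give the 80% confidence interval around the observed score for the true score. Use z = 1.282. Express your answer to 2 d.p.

SEM = 14.5000 * √(1 − 0.8000) = 14.5000 * √0.2000 ≈ 14.5000 * 0.4472 ≈ 6.4846
Margin = 1.282 * 6.4846 ≈ 8.3133
80% CI: 40 ± 8.3133 = [31.6867, 48.3133]

[31.69, 48.31]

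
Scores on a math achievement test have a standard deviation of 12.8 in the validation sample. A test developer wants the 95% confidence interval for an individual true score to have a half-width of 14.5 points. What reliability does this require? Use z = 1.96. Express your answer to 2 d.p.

0.67

SEM needed = half-width / z = 14.5/1.96 ≃ 7.39796
Required reliability = 1 − (SEM/SD)² = 1 − 0.33404 ≃ 0.66596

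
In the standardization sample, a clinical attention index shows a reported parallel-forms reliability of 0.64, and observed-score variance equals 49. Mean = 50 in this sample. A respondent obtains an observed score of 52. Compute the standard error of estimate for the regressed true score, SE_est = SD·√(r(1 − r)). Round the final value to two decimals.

3.36

SD = √49 = 7.0000
SE_est = 7.0000*√(0.6400*0.3600) ≃ 3.3600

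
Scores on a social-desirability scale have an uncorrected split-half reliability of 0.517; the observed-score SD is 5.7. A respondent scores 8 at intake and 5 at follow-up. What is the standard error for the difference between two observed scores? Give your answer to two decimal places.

r_full = 2·0.517 / (1 + 0.517) ≈ 0.6816
The standard error of measurement is 5.7000×√(1 − 0.6816) ≈ 5.7000×0.5643 ≈ 3.2163.
Standard error of the difference = 3.2163·√2 ≈ 4.5485

4.55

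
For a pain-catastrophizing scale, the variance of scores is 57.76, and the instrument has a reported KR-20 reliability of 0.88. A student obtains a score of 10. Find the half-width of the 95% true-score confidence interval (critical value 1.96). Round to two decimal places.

5.16

SD = √57.76 ≃ 7.600
SEM = 7.600 * √(1 − 0.880) = 7.600 * √0.120 ≃ 7.600 * 0.346 ≃ 2.633
Half-width = 1.96*2.633 ≃ 5.160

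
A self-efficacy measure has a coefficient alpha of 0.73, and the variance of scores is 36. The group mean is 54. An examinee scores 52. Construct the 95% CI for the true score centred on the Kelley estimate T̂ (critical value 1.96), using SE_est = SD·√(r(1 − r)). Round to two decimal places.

[47.32, 57.76]

SD = √36 = 6.00000
Estimated true score = 0.73000*52 + (1 − 0.73000)*54 ≈ 52.54000
SE_est = SD * √(r(1 − r)) = 6.00000 * √0.19710 ≈ 6.00000 * 0.44396 ≈ 2.66376
CI = 52.54000 ± 1.96 * 2.66376 → [47.31904, 57.76096]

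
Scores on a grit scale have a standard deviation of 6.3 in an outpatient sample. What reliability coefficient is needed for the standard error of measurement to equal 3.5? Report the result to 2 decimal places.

0.69

Required reliability = 1 − (SEM/SD)² = 1 − 0.309 ≈ 0.691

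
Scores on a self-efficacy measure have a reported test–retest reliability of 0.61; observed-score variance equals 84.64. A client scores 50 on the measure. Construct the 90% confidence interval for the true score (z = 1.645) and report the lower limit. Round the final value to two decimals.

SD = √84.64 = 9.20000
SEM = 9.20000 × √(1 − 0.61000) = 9.20000 × √0.39000 ≃ 9.20000 × 0.62450 ≃ 5.74540
Half-width = 1.645×5.74540 ≃ 9.45118
Lower limit = 50 − 9.45118 ≃ 40.54882

40.55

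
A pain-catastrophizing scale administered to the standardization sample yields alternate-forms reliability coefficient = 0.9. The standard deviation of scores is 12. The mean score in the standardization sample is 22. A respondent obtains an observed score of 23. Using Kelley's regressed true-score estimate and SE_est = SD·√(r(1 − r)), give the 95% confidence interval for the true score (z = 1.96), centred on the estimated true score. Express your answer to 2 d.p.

T̂ = 0.9000(23) + 0.1000(22) ≈ 22.9000
SE_est = SD · √(r(1 − r)) = 12.0000 · √0.0900 ≈ 12.0000 · 0.3000 ≈ 3.6000
95% CI: 22.9000 ± 7.0560 ≈ (15.8440, 29.9560)

[15.84, 29.96]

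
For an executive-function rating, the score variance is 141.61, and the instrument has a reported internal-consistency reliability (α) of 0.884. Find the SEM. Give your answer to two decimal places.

4.05

SD = √141.61 ≈ 11.90000
SEM = 11.90000 · √(1 − 0.88400) = 11.90000 · √0.11600 ≈ 11.90000 · 0.34059 ≈ 4.05299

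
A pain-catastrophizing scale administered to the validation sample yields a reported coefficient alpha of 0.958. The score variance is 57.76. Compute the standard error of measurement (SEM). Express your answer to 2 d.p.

σ = 57.76^(1/2) = 7.600
SEM = 7.600 · √(1 − 0.958) = 7.600 · √0.042 ≈ 7.600 · 0.205 ≈ 1.558

1.56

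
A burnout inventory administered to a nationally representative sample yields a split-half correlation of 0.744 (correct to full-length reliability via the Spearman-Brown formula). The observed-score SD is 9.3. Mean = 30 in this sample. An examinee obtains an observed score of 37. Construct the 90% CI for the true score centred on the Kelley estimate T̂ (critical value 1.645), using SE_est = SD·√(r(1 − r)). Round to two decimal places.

Full-length reliability (Spearman-Brown) = 2(0.744)/(1+0.744) ≈ 0.8532
T̂ = 0.8532(37) + 0.1468(30) ≈ 35.9725
SE_est = SD × √(r(1 − r)) = 9.3000 × √0.1252 ≈ 9.3000 × 0.3539 ≈ 3.2912
90% CI: 35.9725 ± 5.4141 ≈ (30.5584, 41.3865)

[30.56, 41.39]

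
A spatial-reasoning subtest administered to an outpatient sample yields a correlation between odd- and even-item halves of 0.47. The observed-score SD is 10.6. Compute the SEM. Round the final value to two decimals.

Full-length reliability (Spearman-Brown) = 2(0.47)/(1+0.47) ≃ 0.6395
SEM = 10.6000·√(1 − 0.6395) ≃ 6.3648

6.36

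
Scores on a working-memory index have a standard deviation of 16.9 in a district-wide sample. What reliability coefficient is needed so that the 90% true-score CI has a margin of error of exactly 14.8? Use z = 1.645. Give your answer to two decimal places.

0.72

Required SEM = 14.8 / 1.645 ≈ 8.99696
r = 1 − (SEM / SD)² = 1 − (8.99696 / 16.9)² ≈ 1 − 0.28341 ≈ 0.71659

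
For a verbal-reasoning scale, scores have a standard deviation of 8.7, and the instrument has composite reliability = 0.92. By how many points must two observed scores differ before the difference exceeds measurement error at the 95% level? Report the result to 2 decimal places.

The standard error of measurement is 8.70000×√(1 − 0.92000) ≃ 8.70000×0.28284 ≃ 2.46073.
SE_diff = √2 × SEM ≃ 3.48000
Minimum reliable difference = 1.96 × SE_diff ≃ 1.96 × 3.48000 ≃ 6.82080

6.82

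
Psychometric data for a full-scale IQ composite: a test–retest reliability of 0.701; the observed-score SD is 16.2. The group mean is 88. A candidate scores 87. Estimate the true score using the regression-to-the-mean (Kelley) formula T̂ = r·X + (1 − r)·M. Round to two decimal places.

87.30

T̂ = 0.701(87) + 0.299(88) ≃ 87.299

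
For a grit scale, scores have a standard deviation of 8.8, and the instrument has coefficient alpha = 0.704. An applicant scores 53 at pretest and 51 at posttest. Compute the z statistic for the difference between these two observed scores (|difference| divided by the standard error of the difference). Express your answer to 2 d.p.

0.30

SEM = 8.80000×√(1 − 0.70400) ≈ 4.78772
SE_diff = SEM × √2 ≈ 4.78772 × 1.41421 ≈ 6.77086
z = |53 − 51| / 6.77086 = 2 / 6.77086 ≈ 0.29538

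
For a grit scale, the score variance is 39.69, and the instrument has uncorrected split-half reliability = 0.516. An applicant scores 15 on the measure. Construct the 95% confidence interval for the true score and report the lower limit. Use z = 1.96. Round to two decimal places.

8.02

σ = 39.69^(1/2) = 6.3000
r_full = 2·0.516 / (1 + 0.516) ≃ 0.6807
SEM = 6.3000*√(1 − 0.6807) ≃ 3.5597
Margin = 1.96 * 3.5597 ≃ 6.9770
Lower limit = 15 − 6.9770 ≃ 8.0230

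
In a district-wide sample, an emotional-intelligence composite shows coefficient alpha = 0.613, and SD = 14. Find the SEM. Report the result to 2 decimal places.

SEM = 14.000 · √(1 − 0.613) = 14.000 · √0.387 ≃ 14.000 · 0.622 ≃ 8.709

8.71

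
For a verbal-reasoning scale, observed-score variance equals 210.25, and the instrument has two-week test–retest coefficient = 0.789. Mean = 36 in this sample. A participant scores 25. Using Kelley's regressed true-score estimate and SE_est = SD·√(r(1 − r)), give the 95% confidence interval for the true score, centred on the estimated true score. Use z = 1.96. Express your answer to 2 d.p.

[15.73, 38.92]

SD = √210.25 ≈ 14.5000
Estimated true score = 0.7890·25 + (1 − 0.7890)·36 ≈ 27.3210
SE_est = 14.5000·√[r(1 − r)] ≈ 5.9163
CI = 27.3210 ± 1.96 · 5.9163 → [15.7251, 38.9169]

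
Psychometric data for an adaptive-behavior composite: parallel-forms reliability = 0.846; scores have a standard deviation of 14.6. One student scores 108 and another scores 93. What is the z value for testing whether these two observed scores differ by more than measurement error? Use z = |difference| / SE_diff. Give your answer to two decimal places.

The standard error of measurement is 14.6000×√(1 − 0.8460) ≃ 14.6000×0.3924 ≃ 5.7295.
SE_diff = √2 × SEM ≃ 8.1027
z = 15 / 8.1027 ≃ 1.8512

1.85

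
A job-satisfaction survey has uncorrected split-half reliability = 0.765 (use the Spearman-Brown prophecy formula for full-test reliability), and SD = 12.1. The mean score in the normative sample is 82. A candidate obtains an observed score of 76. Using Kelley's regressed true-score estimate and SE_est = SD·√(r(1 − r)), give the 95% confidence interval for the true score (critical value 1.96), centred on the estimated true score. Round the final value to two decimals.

Spearman-Brown: r = 2(0.765) / (1 + 0.765) = 1.5300 / 1.7650 ≃ 0.8669
T̂ = r·X + (1 − r)·M = 0.8669×76 + 0.1331×82 ≃ 65.8810 + 10.9178 ≃ 76.7989
SE_est = 12.1000·√[r(1 − r)] ≃ 4.1107
CI = 76.7989 ± 1.96 × 4.1107 → [68.7418, 84.8559]

[68.74, 84.86]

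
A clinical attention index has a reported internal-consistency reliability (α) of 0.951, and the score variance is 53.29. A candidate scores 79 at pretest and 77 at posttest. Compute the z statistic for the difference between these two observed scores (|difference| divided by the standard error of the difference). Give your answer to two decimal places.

0.88

SD = √53.29 = 7.300
The standard error of measurement is 7.300·√(1 − 0.951) ≈ 7.300·0.221 ≈ 1.616.
SE_diff = SEM · √2 ≈ 1.616 · 1.414 ≈ 2.285
z = 2 / 2.285 ≈ 0.875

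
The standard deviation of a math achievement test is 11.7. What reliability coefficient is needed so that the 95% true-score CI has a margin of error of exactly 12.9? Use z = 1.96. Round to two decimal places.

0.68

SEM needed = half-width / z = 12.9/1.96 ≃ 6.582
r = 1 − (SEM / SD)² = 1 − (6.582 / 11.7)² ≃ 1 − 0.316 ≃ 0.684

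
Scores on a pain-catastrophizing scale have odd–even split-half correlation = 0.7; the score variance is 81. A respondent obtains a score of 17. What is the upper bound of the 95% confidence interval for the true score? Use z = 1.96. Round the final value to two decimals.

SD = √81 = 9.0000
Full-length reliability (Spearman-Brown) = 2(0.7)/(1+0.7) ≈ 0.8235
SEM = 9.0000·√(1 − 0.8235) ≈ 3.7808
1.96 · SEM ≈ 7.4103
Upper bound: 17 + 7.4103 = 24.4103

24.41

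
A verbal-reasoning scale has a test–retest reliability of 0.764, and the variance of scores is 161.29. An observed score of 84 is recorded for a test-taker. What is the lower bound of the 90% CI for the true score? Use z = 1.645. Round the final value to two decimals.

σ = 161.29^(1/2) = 12.700
The standard error of measurement is 12.700×√(1 − 0.764) ≈ 12.700×0.486 ≈ 6.170.
Half-width = 1.645×6.170 ≈ 10.149
Lower bound: 84 − 10.149 = 73.851

73.85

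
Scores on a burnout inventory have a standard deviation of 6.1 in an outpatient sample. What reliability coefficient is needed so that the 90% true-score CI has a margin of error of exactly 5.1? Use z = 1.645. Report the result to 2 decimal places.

0.74

SEM needed = half-width / z = 5.1/1.645 ≃ 3.100
Required reliability = 1 − (SEM/SD)² = 1 − 0.258 ≃ 0.742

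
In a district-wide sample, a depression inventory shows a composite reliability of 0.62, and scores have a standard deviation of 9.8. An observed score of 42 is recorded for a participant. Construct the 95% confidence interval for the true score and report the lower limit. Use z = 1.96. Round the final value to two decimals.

30.16

SEM = 9.8000 · √(1 − 0.6200) = 9.8000 · √0.3800 ≈ 9.8000 · 0.6164 ≈ 6.0411
Margin = 1.96 · 6.0411 ≈ 11.8406
Lower bound: 42 − 11.8406 = 30.1594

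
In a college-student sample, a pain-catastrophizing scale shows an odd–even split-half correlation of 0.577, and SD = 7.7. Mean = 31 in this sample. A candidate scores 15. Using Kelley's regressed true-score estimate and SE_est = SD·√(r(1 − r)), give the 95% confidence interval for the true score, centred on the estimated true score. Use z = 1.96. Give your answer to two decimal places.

Spearman-Brown: r = 2(0.577) / (1 + 0.577) = 1.154 / 1.577 ≃ 0.732
Estimated true score = 0.732*15 + (1 − 0.732)*31 ≃ 19.292
SE_est = 7.700*√(0.732*0.268) ≃ 3.411
95% CI: 19.292 ± 6.686 ≃ (12.605, 25.978)

[12.61, 25.98]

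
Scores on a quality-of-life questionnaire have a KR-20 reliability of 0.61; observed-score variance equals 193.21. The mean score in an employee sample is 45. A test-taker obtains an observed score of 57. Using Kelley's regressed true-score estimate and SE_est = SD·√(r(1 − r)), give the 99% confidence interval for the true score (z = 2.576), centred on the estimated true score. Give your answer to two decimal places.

[34.86, 69.78]

SD = √193.21 ≈ 13.9000
T̂ = r·X + (1 − r)·M = 0.6100·57 + 0.3900·45 = 34.7700 + 17.5500 ≈ 52.3200
SE_est = 13.9000·√[r(1 − r)] ≈ 6.7797
CI = 52.3200 ± 2.576 · 6.7797 → [34.8554, 69.7846]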